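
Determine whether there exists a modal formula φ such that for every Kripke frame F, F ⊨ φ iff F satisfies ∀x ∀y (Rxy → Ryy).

The condition is shift-reflexivity. A defining modal formula is □(□q → q).

Yes — defined by □(□q → q)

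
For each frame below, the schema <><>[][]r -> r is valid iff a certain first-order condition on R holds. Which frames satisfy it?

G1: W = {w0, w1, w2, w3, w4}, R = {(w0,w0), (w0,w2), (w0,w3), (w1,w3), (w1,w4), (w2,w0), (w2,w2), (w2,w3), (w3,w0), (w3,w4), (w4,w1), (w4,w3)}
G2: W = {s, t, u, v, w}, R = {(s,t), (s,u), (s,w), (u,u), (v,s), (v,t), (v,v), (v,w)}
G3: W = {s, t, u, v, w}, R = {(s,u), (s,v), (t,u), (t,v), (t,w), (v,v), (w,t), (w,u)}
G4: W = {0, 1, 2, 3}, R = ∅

This is the axiom for a generalized confluence (Geach) condition; its first-order frame correspondent is forall x forall y (x R^2 y -> exists w (y R^2 w & x = w)).
G1: fails — w1R²w0 but no w with w0R²w and w1=w.
G2: fails — sR²u but no w* with uR²w* and s=w*.
G3: fails — sR²v but no w* with vR²w* and s=w*.
G4: holds.
Valid on: G4.

G4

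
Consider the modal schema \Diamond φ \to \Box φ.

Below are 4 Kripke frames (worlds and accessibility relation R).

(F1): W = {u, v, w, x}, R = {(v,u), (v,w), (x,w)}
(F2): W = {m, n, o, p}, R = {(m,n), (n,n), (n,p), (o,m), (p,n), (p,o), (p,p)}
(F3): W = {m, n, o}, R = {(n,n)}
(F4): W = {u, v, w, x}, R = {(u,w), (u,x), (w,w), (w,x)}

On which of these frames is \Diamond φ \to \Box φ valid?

Frame correspondent (Sahlqvist): \forall x \forall y \forall z (Rxy \wedge Rxz \to y = z) — i.e. partial functionality.
(F1): fails — v sees both u and w.
(F2): fails — n sees both n and p.
(F3): holds.
(F4): fails — u sees both w and x.
Valid on: (F3).

(F3)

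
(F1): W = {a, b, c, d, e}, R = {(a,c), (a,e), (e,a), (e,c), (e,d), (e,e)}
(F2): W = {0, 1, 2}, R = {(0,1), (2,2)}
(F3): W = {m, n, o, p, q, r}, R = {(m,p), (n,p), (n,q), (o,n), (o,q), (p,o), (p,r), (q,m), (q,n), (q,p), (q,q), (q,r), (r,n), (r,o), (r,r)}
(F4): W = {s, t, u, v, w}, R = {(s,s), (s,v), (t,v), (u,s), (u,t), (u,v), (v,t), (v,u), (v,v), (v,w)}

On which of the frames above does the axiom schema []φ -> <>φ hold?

Frame correspondent (Sahlqvist): forall x exists y Rxy — i.e. seriality.
(F1): fails — world b has no successor.
(F2): fails — world 1 has no successor.
(F3): condition met.
(F4): fails — world w has no successor.
Valid on: (F3).

(F3)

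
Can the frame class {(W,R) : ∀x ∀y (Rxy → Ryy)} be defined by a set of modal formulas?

Yes — defined by □(□q → q)

This is a Sahlqvist condition; the T□ axiom □(□q → q) defines it.
Suppose □(□q→q) is valid. Take Rxy and set V(q)={w : Ryw}. Then at y, □q holds; since □(□q→q) at x, □q→q at y, so q at y, i.e. Ryy.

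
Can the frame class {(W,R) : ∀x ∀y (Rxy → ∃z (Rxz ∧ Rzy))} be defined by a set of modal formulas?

Yes — defined by □□p → □p

Yes: it is density, defined by the C4 schema □□p → □p.
Suppose □□p→□p is valid. Take Rxy and set V(p)={w : xR²w}. Then □□p at x, so □p at x, so p at y, i.e. ∃z(Rxz∧Rzy).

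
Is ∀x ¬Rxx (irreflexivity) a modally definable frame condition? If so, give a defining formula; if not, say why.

Not definable by any modal formula

If a class were modally definable it would be closed under surjective bounded morphisms (Goldblatt–Thomason).
The 2-cycle (worlds s,t with s→t→s) is irreflexive, and the map sending every world to a single reflexive point • is a surjective bounded morphism (forth: every edge maps to (•,•); back: every world has a successor). So any modal formula valid on the 2-cycle is also valid on the reflexive point, which is not irreflexive.
Hence irreflexivity is not modally definable.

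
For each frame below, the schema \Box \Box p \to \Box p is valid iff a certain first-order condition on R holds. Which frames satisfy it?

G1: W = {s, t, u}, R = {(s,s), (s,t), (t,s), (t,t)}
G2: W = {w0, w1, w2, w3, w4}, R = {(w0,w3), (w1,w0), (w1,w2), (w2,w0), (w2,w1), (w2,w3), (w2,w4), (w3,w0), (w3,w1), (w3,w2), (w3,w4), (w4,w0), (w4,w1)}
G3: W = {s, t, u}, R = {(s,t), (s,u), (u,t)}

G1

Frame correspondent (Sahlqvist): \forall x \forall y (Rxy \to \exists z (Rxz \wedge Rzy)) — i.e. density.
G1: satisfies the condition.
G2: fails — Rw1w2 but no z with Rw1z and Rzw2.
G3: fails — Rsu but no z with Rsz and Rzu.
Valid on: G1.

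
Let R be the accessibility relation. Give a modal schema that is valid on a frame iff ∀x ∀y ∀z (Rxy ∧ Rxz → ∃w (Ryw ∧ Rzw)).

◇□r → □◇r

This is convergence; the standard corresponding axiom is .2: ◇□r → □◇r.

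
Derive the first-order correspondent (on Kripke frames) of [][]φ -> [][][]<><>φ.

This is a Sahlqvist (Geach-type) schema ◇^0□^2φ → □^3◇^2φ.
Minimal-valuation argument: fix x; take any y with xR^0y and any z with xR^3z. Set V(φ) to the set of worlds R-reachable from y in exactly 2 steps. Then □^2φ holds at y, so the antecedent holds at x; validity forces ◇^2φ at z, giving a w with zR^2w and yR^2w.
First-order correspondent: forall x forall z (x R^3 z -> exists w (x R^2 w & z R^2 w)).

forall x forall z (x R^3 z -> exists w (x R^2 w & z R^2 w))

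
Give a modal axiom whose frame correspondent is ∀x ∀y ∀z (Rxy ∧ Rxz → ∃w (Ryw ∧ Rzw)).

This is convergence; the standard corresponding axiom is .2: ◇□r → □◇r.

◇□r → □◇r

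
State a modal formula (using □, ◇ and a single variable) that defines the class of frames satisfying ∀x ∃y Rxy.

□r → ◇r

This is seriality; the standard corresponding axiom is D: □r → ◇r.
Suppose □r→◇r is valid. At any x set V(r)=W. Then □r at x, so ◇r at x, so x has a successor.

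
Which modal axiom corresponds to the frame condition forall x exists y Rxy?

This is seriality; the standard corresponding axiom is D: □ψ → ◇ψ.
Suppose □ψ→◇ψ is valid. At any x set V(ψ)=W. Then □ψ at x, so ◇ψ at x, so x has a successor.

□ψ → ◇ψ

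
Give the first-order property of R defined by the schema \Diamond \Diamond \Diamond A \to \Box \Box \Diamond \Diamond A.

\forall x \forall y \forall z ((x R^3 y \wedge x R^2 z) \to \exists w (y = w \wedge z R^2 w))

This is a Sahlqvist (Geach-type) schema ◇^3□^0A → □^2◇^2A.
First-order correspondent: \forall x \forall y \forall z ((x R^3 y \wedge x R^2 z) \to \exists w (y = w \wedge z R^2 w)).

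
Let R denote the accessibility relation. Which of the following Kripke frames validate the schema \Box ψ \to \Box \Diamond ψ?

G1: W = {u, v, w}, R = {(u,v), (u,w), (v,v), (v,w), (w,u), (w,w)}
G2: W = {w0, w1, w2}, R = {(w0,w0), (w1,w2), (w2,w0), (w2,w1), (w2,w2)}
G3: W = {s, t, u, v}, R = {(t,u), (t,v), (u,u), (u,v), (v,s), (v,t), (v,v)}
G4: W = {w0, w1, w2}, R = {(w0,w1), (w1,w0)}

G1, G2

The schema corresponds to a generalized confluence (Geach) condition: \forall x \forall z (xRz \to \exists w (xRw \wedge zRw)).
G1: holds.
G2: holds.
G3: fails — vRs but no w with vRw and sRw.
G4: fails — w0Rw1 but no w with w0Rw and w1Rw.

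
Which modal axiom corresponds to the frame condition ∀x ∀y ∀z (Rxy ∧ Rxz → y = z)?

The condition is partial functionality. The CD schema ◇s → □s defines it.
Suppose ◇s→□s is valid. Take Rxy, Rxz and set V(s)={y}. Then ◇s at x, so □s at x, so s at z, i.e. z=y.

◇s → □s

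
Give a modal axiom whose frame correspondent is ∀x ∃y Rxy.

The condition is seriality. The D schema □r → ◇r defines it.
Suppose □r→◇r is valid. At any x set V(r)=W. Then □r at x, so ◇r at x, so x has a successor.

□r → ◇r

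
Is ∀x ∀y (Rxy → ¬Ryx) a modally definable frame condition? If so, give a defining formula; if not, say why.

If a class were modally definable it would be closed under surjective bounded morphisms (Goldblatt–Thomason).
The 3-cycle (worlds w0,w1,w2 with w0→w1→w2→w0) is asymmetric. Mapping every world to a single reflexive point • is a surjective bounded morphism, and the reflexive point is not asymmetric (R•• but asymmetry requires ¬R••).
So no modal formula (or set of formulas) defines exactly the asymmetric frames.

No — not modally definable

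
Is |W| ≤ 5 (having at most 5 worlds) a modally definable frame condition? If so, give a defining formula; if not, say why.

No — not modally definable

Any modally definable frame class is closed under disjoint unions.
Any modal formula valid on each of 6 disjoint one-world frames is valid on their disjoint union (validity is preserved under disjoint unions). Each one-world frame has |W|=1≤5, but the union has |W|=6.
So no modal formula (or set of formulas) defines exactly the |W|≤5 frames.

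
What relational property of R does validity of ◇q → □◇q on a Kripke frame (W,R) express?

This is the 5 axiom.
Its frame correspondent is the Euclidean property — ∀x ∀y ∀z (Rxy ∧ Rxz → Ryz).

The Euclidean property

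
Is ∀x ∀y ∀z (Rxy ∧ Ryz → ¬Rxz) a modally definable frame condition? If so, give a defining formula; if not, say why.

Not modally definable

If a class were modally definable it would be closed under surjective bounded morphisms (Goldblatt–Thomason).
The 5-cycle (worlds s,t,u,v,w with s→t→u→v→w→s) is intransitive. Mapping every world to a single reflexive point • is a surjective bounded morphism; the reflexive point is not intransitive (R••∧R•• but R••).
So no modal formula (or set of formulas) defines exactly the intransitive frames.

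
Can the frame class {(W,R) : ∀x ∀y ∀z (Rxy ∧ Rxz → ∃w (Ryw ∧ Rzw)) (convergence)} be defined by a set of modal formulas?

Definable; ◇□q → □◇q defines it

The condition is convergence. A defining modal formula is ◇□q → □◇q.
Suppose ◇□q→□◇q is valid. Take Rxy, Rxz and set V(q)={w : Ryw}. Then □q at y so ◇□q at x, so □◇q at x, so ◇q at z, giving w with Rzw and Ryw.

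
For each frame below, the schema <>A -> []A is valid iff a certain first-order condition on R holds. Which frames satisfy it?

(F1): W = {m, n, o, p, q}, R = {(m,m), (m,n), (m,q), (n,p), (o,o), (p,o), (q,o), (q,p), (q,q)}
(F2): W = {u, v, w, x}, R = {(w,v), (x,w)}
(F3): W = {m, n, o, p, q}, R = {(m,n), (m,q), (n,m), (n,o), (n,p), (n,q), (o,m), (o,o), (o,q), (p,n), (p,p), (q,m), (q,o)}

Frame correspondent (Sahlqvist): forall x forall y forall z (Rxy & Rxz -> y = z) — i.e. partial functionality.
(F1): fails — m sees both m and n.
(F2): ✓.
(F3): fails — m sees both n and q.

(F2)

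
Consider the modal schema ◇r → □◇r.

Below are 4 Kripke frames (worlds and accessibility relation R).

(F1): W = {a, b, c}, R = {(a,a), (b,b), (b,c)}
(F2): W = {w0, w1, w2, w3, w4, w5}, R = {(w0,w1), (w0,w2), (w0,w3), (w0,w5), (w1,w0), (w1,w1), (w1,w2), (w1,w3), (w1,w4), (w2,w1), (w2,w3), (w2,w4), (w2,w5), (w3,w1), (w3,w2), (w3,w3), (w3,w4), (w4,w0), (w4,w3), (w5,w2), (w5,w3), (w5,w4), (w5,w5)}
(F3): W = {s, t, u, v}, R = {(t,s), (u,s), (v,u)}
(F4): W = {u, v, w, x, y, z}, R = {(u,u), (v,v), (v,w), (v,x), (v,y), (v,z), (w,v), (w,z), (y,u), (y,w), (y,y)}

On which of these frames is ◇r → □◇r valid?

The schema corresponds to the Euclidean property: ∀x ∀y ∀z (Rxy ∧ Rxz → Ryz).
(F1): fails — Rbc and Rbc but not Rcc.
(F2): fails — Rw0w1 and Rw0w5 but not Rw1w5.
(F3): fails — Rts and Rts but not Rss.
(F4): fails — Rvz and Rvv but not Rzv.

none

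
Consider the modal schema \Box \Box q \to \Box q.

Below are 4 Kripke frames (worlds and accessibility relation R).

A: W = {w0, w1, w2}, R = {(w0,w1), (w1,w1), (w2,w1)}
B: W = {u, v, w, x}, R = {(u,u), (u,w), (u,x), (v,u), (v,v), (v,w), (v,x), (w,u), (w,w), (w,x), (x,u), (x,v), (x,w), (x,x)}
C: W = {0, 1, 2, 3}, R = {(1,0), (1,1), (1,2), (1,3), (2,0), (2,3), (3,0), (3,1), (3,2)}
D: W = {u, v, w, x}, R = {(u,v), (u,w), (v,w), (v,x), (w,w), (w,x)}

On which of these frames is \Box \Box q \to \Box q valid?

The schema corresponds to density: \forall x \forall y (Rxy \to \exists z (Rxz \wedge Rzy)).
A: holds.
B: holds.
C: fails — R23 but no z with R2z and Rz3.
D: fails — Ruv but no z with Ruz and Rzv.
Valid on: A, B.

A, B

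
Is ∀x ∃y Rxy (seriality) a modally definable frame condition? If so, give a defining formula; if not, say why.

Yes, by □q → ◇q

Yes: it is seriality, defined by the D schema □q → ◇q.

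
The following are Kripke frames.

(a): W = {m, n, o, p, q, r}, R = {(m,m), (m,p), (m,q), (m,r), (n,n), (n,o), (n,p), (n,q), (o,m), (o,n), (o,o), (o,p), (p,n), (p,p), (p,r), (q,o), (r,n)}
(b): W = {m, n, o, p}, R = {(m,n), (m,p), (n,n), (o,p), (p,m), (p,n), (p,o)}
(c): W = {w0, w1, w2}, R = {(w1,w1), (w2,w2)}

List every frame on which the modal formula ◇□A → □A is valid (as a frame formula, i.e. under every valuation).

Frame correspondent (Sahlqvist): ∀x ∀y ∀z (Rxy ∧ Rxz → Ryz) — i.e. the Euclidean property.
(a): fails — Rmr and Rmr but not Rrr.
(b): fails — Rmn and Rmp but not Rnp.
(c): condition met.

(c)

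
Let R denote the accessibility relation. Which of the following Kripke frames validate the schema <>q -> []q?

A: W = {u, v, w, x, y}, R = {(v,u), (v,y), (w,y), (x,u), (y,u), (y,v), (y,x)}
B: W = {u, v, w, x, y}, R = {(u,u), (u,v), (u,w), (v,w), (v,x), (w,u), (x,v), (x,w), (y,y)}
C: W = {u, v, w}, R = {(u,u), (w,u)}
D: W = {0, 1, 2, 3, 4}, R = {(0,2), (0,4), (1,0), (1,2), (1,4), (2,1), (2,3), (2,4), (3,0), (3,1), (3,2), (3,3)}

C

Frame correspondent (Sahlqvist): forall x forall y forall z (Rxy & Rxz -> y = z) — i.e. partial functionality.
A: fails — v sees both u and y.
B: fails — u sees both u and v.
C: condition met.
D: fails — 0 sees both 2 and 4.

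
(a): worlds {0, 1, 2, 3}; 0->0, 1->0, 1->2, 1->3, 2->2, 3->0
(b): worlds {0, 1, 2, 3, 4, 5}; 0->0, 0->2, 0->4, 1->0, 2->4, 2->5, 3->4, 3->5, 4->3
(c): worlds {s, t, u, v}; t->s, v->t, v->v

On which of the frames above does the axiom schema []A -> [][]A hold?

The schema corresponds to transitivity: forall x forall y forall z (Rxy & Ryz -> Rxz).
(a): condition met.
(b): fails — R10 and R02 but not R12.
(c): fails — Rvt and Rts but not Rvs.
Valid on: (a).

(a)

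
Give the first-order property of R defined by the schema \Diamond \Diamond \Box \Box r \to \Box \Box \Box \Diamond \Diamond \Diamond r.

\forall x \forall y \forall z ((x R^2 y \wedge x R^3 z) \to \exists w (y R^2 w \wedge z R^3 w))

This is a Sahlqvist (Geach-type) schema ◇^2□^2r → □^3◇^3r.
First-order correspondent: \forall x \forall y \forall z ((x R^2 y \wedge x R^3 z) \to \exists w (y R^2 w \wedge z R^3 w)).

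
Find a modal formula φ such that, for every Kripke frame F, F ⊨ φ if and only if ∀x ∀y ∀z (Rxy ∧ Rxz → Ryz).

◇s → □◇s

The condition is the Euclidean property. The 5 schema ◇s → □◇s defines it.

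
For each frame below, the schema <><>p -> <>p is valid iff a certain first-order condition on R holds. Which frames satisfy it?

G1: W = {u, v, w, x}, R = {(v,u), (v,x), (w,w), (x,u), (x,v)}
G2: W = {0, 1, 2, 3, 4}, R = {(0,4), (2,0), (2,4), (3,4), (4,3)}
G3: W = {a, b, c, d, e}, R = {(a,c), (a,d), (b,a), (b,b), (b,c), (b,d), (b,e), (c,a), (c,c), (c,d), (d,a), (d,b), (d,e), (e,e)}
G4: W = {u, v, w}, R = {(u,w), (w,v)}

This is the axiom for a generalized confluence (Geach) condition; its first-order frame correspondent is forall x forall y (x R^2 y -> exists w (y = w & xRw)).
G1: fails — vR²v but no t with v=t and vRt.
G2: fails — 0R²3 but no w with 3=w and 0Rw.
G3: fails — aR²a but no w with a=w and aRw.
G4: fails — uR²v but no t with v=t and uRt.

none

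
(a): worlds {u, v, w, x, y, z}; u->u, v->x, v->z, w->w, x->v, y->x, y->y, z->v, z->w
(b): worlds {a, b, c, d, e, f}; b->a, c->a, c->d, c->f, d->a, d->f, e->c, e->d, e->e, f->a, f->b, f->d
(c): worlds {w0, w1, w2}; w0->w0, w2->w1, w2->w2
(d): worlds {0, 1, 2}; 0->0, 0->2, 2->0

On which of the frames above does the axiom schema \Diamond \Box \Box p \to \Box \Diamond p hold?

The schema corresponds to a generalized confluence (Geach) condition: \forall x \forall y \forall z ((xRy \wedge xRz) \to \exists w (y R^2 w \wedge zRw)).
(a): fails — vRx, vRx but no t with xR²t and xRt.
(b): fails — bRa, bRa but no w with aR²w and aRw.
(c): fails — w2Rw1, w2Rw1 but no w with w1R²w and w1Rw.
(d): satisfies the condition.
Valid on: (d).

(d)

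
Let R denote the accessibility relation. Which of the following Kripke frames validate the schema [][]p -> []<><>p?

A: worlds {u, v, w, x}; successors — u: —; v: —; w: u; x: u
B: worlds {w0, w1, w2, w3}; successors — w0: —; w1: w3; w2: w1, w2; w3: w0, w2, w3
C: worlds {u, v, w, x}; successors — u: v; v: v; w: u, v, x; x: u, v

C

This is the axiom for a generalized confluence (Geach) condition; its first-order frame correspondent is forall x forall z (xRz -> exists w (x R^2 w & z R^2 w)).
A: fails — wRu but no t with wR²t and uR²t.
B: fails — w3Rw0 but no w with w3R²w and w0R²w.
C: satisfies the condition.
Valid on: C.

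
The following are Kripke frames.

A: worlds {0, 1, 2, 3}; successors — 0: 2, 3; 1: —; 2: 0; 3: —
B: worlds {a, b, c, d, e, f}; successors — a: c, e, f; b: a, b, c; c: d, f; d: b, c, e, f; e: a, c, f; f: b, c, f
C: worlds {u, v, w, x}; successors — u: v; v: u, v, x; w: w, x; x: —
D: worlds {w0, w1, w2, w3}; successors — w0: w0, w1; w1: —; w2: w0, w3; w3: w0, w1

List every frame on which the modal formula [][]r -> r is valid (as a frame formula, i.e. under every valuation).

The schema corresponds to a generalized confluence (Geach) condition: forall x exists w (x R^2 w & x = w).
A: fails — at 1 but no w with 1R²w and 1=w.
B: ✓.
C: fails — at x but no t with xR²t and x=t.
D: fails — at w1 but no w with w1R²w and w1=w.

B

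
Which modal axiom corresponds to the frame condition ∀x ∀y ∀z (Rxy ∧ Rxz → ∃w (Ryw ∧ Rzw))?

A defining formula is ◇□r → □◇r (the .2 axiom).

◇□r → □◇r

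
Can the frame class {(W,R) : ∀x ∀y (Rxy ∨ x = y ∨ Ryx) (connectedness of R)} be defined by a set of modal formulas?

No — not modally definable

Any modally definable frame class is closed under disjoint unions.
Take 3 disjoint single-world reflexive frames: each is trivially connected, but their disjoint union has 3 worlds with no edge between distinct components, so it is not connected.
So the class is not modally definable.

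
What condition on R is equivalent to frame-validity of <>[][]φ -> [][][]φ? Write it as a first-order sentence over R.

This is a Sahlqvist (Geach-type) schema ◇^1□^2φ → □^3◇^0φ.
Minimal-valuation argument: fix x; take any y with xR^1y and any z with xR^3z. Set V(φ) to the set of worlds R-reachable from y in exactly 2 steps. Then □^2φ holds at y, so the antecedent holds at x; validity forces ◇^0φ at z, giving a w with zR^0w and yR^2w.
First-order correspondent: forall x forall y forall z ((xRy & x R^3 z) -> exists w (y R^2 w & z = w)).

forall x forall y forall z ((xRy & x R^3 z) -> exists w (y R^2 w & z = w))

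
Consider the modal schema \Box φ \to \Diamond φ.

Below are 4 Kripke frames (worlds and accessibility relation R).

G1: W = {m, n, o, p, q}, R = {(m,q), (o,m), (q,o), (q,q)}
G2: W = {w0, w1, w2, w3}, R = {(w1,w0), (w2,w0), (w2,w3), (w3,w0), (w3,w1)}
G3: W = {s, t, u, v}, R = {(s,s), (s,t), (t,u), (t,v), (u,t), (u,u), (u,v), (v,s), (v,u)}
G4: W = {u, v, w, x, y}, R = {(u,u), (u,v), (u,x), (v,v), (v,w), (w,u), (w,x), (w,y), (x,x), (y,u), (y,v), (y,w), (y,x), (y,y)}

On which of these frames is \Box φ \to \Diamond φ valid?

G3, G4

The schema corresponds to seriality: \forall x \exists y Rxy.
G1: fails — world n has no successor.
G2: fails — world w0 has no successor.
G3: satisfies the condition.
G4: satisfies the condition.
Valid on: G3, G4.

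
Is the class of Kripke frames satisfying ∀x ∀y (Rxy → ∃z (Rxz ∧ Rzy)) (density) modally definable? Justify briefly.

Yes — defined by □□q → □q

The condition is density. A defining modal formula is □□q → □q.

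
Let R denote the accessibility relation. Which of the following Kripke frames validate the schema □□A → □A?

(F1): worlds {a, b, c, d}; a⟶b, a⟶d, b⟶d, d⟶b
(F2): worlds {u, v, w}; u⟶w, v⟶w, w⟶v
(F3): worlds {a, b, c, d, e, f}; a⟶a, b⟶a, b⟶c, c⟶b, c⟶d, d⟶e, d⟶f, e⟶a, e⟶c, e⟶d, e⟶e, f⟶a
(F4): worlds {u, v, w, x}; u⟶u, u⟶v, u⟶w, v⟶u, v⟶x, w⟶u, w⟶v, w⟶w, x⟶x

(F4)

The schema corresponds to density: ∀x ∀y (Rxy → ∃z (Rxz ∧ Rzy)).
(F1): fails — Rdb but no z with Rdz and Rzb.
(F2): fails — Ruw but no z with Ruz and Rzw.
(F3): fails — Rbc but no z with Rbz and Rzc.
(F4): condition met.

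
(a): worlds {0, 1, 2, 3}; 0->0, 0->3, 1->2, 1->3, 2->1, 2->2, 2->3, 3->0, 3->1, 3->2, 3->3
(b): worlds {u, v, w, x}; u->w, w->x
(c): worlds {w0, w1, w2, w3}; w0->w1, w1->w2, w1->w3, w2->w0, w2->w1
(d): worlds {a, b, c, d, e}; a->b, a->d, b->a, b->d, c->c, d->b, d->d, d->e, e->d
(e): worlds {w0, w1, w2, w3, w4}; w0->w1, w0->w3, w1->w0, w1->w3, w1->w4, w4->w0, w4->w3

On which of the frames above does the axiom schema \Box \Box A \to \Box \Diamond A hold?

(a), (d)

The schema corresponds to a generalized confluence (Geach) condition: \forall x \forall z (xRz \to \exists w (x R^2 w \wedge zRw)).
(a): ✓.
(b): fails — wRx but no t with wR²t and xRt.
(c): fails — w1Rw3 but no w with w1R²w and w3Rw.
(d): ✓.
(e): fails — w0Rw3 but no w with w0R²w and w3Rw.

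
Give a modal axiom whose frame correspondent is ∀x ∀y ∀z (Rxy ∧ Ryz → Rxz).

This is transitivity; the standard corresponding axiom is 4: □ψ → □□ψ.
Suppose □ψ→□□ψ is valid. Take Rxy, Ryz and set V(ψ)={w : Rxw}. Then □ψ at x, so □□ψ at x, so □ψ at y, so ψ at z, i.e. Rxz.

□ψ → □□ψ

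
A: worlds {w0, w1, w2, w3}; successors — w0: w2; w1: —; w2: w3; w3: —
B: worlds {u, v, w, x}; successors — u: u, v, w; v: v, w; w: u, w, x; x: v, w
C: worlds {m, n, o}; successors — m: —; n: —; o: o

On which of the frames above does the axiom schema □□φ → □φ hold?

Frame correspondent (Sahlqvist): ∀x ∀y (Rxy → ∃z (Rxz ∧ Rzy)) — i.e. density.
A: fails — Rw0w2 but no z with Rw0z and Rzw2.
B: holds.
C: holds.
Valid on: B, C.

B, C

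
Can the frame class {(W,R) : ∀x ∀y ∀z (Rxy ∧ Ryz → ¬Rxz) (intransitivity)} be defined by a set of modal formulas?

Not definable by any modal formula

If a class were modally definable it would be closed under surjective bounded morphisms (Goldblatt–Thomason).
The 7-cycle (worlds s,t,u,v,w,x,y with s→t→u→v→w→x→y→s) is intransitive. Mapping every world to a single reflexive point • is a surjective bounded morphism; the reflexive point is not intransitive (R••∧R•• but R••).
Hence intransitivity is not modally definable.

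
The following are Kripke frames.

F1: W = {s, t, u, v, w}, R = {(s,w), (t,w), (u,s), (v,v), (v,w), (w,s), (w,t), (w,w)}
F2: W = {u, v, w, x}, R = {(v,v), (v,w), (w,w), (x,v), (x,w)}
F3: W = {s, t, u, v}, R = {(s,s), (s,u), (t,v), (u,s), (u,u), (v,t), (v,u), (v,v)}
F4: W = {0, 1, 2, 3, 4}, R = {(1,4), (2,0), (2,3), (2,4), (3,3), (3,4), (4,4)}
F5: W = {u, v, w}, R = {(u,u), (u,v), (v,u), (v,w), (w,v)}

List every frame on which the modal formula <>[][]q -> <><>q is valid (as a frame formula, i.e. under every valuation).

This is the axiom for a generalized confluence (Geach) condition; its first-order frame correspondent is forall x forall y (xRy -> exists w (y R^2 w & x R^2 w)).
F1: condition met.
F2: condition met.
F3: condition met.
F4: fails — 2R0 but no w with 0R²w and 2R²w.
F5: condition met.

F1, F2, F3, F5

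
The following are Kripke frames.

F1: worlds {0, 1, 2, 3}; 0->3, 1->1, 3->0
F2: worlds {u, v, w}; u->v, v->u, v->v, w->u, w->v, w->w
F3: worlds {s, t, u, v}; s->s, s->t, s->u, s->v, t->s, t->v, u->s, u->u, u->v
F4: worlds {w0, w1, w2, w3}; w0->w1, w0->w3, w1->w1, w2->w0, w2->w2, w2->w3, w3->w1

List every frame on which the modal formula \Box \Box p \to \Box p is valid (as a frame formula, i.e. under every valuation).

Frame correspondent (Sahlqvist): \forall x \forall y (Rxy \to \exists z (Rxz \wedge Rzy)) — i.e. density.
F1: fails — R30 but no z with R3z and Rz0.
F2: satisfies the condition.
F3: satisfies the condition.
F4: fails — Rw0w3 but no z with Rw0z and Rzw3.
Valid on: F2, F3.

F2, F3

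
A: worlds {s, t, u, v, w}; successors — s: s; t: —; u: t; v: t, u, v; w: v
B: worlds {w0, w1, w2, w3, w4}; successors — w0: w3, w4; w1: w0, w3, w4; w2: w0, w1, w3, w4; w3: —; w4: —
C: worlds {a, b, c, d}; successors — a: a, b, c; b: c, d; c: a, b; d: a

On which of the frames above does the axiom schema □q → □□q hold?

B

This is the axiom for transitivity; its first-order frame correspondent is ∀x ∀y ∀z (Rxy ∧ Ryz → Rxz).
A: fails — Rwv and Rvt but not Rwt.
B: holds.
C: fails — Rbc and Rcb but not Rbb.
Valid on: B.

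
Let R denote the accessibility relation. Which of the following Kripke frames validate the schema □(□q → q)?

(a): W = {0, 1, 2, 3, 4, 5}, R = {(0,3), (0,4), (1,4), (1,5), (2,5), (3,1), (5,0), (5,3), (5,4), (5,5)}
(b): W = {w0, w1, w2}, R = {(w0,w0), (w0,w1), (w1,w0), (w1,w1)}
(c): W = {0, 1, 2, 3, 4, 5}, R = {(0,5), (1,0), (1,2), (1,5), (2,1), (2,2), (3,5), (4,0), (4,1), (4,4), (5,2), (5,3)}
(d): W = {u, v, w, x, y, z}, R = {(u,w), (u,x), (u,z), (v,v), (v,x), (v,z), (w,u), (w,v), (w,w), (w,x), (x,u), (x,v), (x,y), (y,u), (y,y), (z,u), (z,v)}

(b)

The schema corresponds to shift-reflexivity: ∀x ∀y (Rxy → Ryy).
(a): fails — R31 but not R11.
(b): condition met.
(c): fails — R10 but not R00.
(d): fails — Ruz but not Rzz.
Valid on: (b).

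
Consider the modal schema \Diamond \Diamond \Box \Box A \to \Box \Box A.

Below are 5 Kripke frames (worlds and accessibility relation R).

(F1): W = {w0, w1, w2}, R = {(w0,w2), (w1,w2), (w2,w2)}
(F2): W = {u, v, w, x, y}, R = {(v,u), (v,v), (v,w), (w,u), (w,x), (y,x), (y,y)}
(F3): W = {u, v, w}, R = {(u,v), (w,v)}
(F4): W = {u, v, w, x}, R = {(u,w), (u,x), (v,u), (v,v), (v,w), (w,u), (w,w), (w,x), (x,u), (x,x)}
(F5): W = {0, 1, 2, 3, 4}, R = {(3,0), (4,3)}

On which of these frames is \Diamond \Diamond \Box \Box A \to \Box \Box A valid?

(F1), (F3)

This is the axiom for a generalized confluence (Geach) condition; its first-order frame correspondent is \forall x \forall y \forall z ((x R^2 y \wedge x R^2 z) \to \exists w (y R^2 w \wedge z = w)).
(F1): condition met.
(F2): fails — vR²u, vR²u but no t with uR²t and u=t.
(F3): condition met.
(F4): fails — vR²u, vR²v but no t with uR²t and v=t.
(F5): fails — 4R²0, 4R²0 but no w with 0R²w and 0=w.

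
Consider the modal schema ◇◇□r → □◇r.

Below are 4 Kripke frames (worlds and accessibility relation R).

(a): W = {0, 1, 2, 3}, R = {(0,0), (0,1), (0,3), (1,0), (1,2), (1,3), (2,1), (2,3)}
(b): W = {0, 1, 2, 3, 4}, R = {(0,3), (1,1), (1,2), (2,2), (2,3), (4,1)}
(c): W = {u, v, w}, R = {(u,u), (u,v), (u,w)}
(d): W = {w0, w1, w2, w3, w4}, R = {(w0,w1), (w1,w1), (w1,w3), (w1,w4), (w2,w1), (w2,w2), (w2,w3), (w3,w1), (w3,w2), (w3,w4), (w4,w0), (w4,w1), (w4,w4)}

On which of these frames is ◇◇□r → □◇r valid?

This is the axiom for a generalized confluence (Geach) condition; its first-order frame correspondent is ∀x ∀y ∀z ((xR²y ∧ xRz) → ∃w (yRw ∧ zRw)).
(a): fails — 0R²0, 0R3 but no w with 0Rw and 3Rw.
(b): fails — 1R²3, 1R1 but no w with 3Rw and 1Rw.
(c): fails — uR²u, uRv but no t with uRt and vRt.
(d): condition met.

(d)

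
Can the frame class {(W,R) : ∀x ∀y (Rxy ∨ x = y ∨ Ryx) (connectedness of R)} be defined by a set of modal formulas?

Any modally definable frame class is closed under disjoint unions.
Take 4 disjoint single-world reflexive frames: each is trivially connected, but their disjoint union has 4 worlds with no edge between distinct components, so it is not connected.
Hence connectedness of R is not modally definable.

Not modally definable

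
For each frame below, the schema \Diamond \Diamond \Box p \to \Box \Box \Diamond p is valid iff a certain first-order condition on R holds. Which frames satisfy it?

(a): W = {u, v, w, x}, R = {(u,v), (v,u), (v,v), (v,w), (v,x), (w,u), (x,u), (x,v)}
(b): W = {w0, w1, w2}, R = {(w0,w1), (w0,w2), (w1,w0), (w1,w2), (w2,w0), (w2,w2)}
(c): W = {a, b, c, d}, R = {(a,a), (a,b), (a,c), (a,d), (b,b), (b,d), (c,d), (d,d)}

(b), (c)

This is the axiom for a generalized confluence (Geach) condition; its first-order frame correspondent is \forall x \forall y \forall z ((x R^2 y \wedge x R^2 z) \to \exists w (yRw \wedge zRw)).
(a): fails — uR²u, uR²w but no t with uRt and wRt.
(b): holds.
(c): holds.
Valid on: (b), (c).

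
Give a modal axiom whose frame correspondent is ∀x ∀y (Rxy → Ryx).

p → □◇p

A defining formula is p → □◇p (the B axiom).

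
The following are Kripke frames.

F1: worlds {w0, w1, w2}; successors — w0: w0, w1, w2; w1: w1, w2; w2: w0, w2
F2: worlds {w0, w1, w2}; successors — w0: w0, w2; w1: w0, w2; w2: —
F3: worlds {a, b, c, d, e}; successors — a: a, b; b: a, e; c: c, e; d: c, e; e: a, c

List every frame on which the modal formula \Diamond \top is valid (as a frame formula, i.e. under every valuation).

This is the axiom for seriality; its first-order frame correspondent is \forall x \exists y Rxy.
F1: satisfies the condition.
F2: fails — world w2 has no successor.
F3: satisfies the condition.
Valid on: F1, F3.

F1, F3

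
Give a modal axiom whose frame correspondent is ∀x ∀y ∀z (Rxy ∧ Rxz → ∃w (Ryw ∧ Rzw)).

◇□r → □◇r

This is convergence; the standard corresponding axiom is .2: ◇□r → □◇r.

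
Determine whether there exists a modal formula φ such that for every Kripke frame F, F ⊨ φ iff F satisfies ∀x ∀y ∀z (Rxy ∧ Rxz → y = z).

This is a Sahlqvist condition; the CD axiom ◇q → □q defines it.
Suppose ◇q→□q is valid. Take Rxy, Rxz and set V(q)={y}. Then ◇q at x, so □q at x, so q at z, i.e. z=y.

Yes, by ◇q → □q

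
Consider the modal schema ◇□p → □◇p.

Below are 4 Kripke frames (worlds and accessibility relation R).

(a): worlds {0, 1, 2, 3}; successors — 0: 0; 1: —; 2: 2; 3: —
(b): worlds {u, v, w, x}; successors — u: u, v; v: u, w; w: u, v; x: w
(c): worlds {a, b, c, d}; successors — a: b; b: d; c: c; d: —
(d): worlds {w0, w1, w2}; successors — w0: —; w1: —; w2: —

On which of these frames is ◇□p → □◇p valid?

(a), (b), (d)

The schema corresponds to convergence: ∀x ∀y ∀z (Rxy ∧ Rxz → ∃w (Ryw ∧ Rzw)).
(a): condition met.
(b): condition met.
(c): fails — Rbd and Rbd but d and d have no common successor.
(d): condition met.
Valid on: (a), (b), (d).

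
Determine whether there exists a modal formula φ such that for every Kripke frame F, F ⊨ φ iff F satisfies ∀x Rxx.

Yes, by □q → q

Yes: it is reflexivity, defined by the T schema □q → q.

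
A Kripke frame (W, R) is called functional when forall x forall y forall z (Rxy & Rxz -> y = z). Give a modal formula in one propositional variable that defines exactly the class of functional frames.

◇s → □s

The condition is partial functionality. The CD schema ◇s → □s defines it.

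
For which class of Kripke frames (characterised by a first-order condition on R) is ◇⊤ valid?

seriality

◇⊤ holds at w iff w has a successor, so frame-validity of ◇⊤ is exactly seriality. Equivalently via □ψ → ◇ψ:
Suppose □ψ→◇ψ is valid. At any x set V(ψ)=W. Then □ψ at x, so ◇ψ at x, so x has a successor.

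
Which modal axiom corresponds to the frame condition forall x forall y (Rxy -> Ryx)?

q → □◇q

The condition is symmetry. The B schema q → □◇q defines it.
Suppose q→□◇q is valid. Take Rxy and set V(q)={x}. Then q at x, so □◇q at x, so ◇q at y, so some z with Ryz has q; z=x, i.e. Ryx.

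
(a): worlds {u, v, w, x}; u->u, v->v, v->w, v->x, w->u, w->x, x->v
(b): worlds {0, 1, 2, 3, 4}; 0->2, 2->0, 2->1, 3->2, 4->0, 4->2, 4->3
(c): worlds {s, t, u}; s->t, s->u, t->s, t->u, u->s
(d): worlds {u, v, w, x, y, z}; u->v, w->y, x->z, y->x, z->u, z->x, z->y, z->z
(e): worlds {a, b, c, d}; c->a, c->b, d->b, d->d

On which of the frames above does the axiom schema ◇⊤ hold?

Frame correspondent (Sahlqvist): ∀x ∃y Rxy — i.e. seriality.
(a): satisfies the condition.
(b): fails — world 1 has no successor.
(c): satisfies the condition.
(d): fails — world v has no successor.
(e): fails — world a has no successor.
Valid on: (a), (c).

(a), (c)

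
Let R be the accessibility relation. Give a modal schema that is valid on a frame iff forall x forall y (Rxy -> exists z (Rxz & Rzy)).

This is density; the standard corresponding axiom is C4: □□p → □p.
Suppose □□p→□p is valid. Take Rxy and set V(p)={w : xR²w}. Then □□p at x, so □p at x, so p at y, i.e. ∃z(Rxz∧Rzy).

□□p → □p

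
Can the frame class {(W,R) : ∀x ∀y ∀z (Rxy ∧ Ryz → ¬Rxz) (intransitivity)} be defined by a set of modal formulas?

Any modally definable frame class is closed under surjective bounded morphisms.
The 5-cycle (worlds s,t,u,v,w with s→t→u→v→w→s) is intransitive. Mapping every world to a single reflexive point • is a surjective bounded morphism; the reflexive point is not intransitive (R••∧R•• but R••).
So no modal formula (or set of formulas) defines exactly the intransitive frames.

No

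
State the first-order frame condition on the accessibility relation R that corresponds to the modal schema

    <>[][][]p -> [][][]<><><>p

This is a Sahlqvist (Geach-type) schema ◇^1□^3p → □^3◇^3p.
Minimal-valuation argument: fix x; take any y with xR^1y and any z with xR^3z. Set V(p) to the set of worlds R-reachable from y in exactly 3 steps. Then □^3p holds at y, so the antecedent holds at x; validity forces ◇^3p at z, giving a w with zR^3w and yR^3w.
First-order correspondent: forall x forall y forall z ((xRy & x R^3 z) -> exists w (y R^3 w & z R^3 w)).

forall x forall y forall z ((xRy & x R^3 z) -> exists w (y R^3 w & z R^3 w))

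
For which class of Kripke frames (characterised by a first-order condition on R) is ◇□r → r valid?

symmetry: ∀x ∀y (Rxy → Ryx)

Equivalently (dual form): r → □◇r.
Suppose r→□◇r is valid. Take Rxy and set V(r)={x}. Then r at x, so □◇r at x, so ◇r at y, so some z with Ryz has r; z=x, i.e. Ryx.
Conversely, any frame satisfying ∀x ∀y (Rxy → Ryx) validates the schema.
So the correspondent is symmetry.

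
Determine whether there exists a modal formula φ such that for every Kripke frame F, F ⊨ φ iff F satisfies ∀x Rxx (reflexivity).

This is a Sahlqvist condition; the T axiom □p → p defines it.

Definable; □p → p defines it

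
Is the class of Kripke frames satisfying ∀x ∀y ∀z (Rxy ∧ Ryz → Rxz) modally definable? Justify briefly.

This is a Sahlqvist condition; the 4 axiom □p → □□p defines it.
Suppose □p→□□p is valid. Take Rxy, Ryz and set V(p)={w : Rxw}. Then □p at x, so □□p at x, so □p at y, so p at z, i.e. Rxz.

Definable; □p → □□p defines it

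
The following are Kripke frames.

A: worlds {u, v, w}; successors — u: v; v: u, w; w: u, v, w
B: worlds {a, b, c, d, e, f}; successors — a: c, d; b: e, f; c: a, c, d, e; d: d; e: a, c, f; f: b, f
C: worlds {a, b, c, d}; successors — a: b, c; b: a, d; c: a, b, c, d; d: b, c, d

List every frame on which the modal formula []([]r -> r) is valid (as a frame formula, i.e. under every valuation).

none

This is the axiom for shift-reflexivity; its first-order frame correspondent is forall x forall y (Rxy -> Ryy).
A: fails — Ruv but not Rvv.
B: fails — Rea but not Raa.
C: fails — Rab but not Rbb.
Valid on no frame.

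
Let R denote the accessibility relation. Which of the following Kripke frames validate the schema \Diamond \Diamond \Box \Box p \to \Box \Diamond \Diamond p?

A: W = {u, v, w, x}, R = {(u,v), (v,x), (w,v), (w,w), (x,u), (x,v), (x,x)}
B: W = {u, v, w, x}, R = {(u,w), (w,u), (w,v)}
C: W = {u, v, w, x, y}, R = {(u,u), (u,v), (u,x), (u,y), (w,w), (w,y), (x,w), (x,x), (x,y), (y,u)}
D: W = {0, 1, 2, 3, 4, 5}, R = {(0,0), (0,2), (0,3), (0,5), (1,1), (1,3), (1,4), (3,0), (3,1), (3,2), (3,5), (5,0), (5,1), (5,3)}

A

The schema corresponds to a generalized confluence (Geach) condition: \forall x \forall y \forall z ((x R^2 y \wedge xRz) \to \exists w (y R^2 w \wedge z R^2 w)).
A: holds.
B: fails — uR²u, uRw but no t with uR²t and wR²t.
C: fails — uR²u, uRv but no t with uR²t and vR²t.
D: fails — 0R²0, 0R2 but no w with 0R²w and 2R²w.
Valid on: A.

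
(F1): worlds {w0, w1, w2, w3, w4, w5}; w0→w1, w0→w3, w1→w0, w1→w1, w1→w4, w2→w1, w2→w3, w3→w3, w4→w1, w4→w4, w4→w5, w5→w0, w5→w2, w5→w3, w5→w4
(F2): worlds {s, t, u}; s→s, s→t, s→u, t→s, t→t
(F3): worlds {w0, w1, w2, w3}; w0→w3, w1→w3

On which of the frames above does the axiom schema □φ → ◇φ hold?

(F1)

The schema corresponds to seriality: ∀x ∃y Rxy.
(F1): holds.
(F2): fails — world u has no successor.
(F3): fails — world w2 has no successor.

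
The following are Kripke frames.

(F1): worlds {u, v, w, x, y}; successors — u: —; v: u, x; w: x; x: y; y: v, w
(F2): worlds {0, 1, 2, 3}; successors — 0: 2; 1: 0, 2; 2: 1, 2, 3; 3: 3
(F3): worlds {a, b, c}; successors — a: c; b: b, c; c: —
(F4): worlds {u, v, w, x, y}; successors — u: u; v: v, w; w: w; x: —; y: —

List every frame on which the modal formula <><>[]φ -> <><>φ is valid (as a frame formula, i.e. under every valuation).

(F2), (F4)

Frame correspondent (Sahlqvist): forall x forall y (x R^2 y -> exists w (yRw & x R^2 w)) — i.e. a generalized confluence (Geach) condition.
(F1): fails — vR²y but no t with yRt and vR²t.
(F2): holds.
(F3): fails — bR²c but no w with cRw and bR²w.
(F4): holds.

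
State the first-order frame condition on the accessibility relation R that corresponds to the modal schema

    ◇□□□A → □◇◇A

∀x ∀y ∀z ((xRy ∧ xRz) → ∃w (yR³w ∧ zR²w))

This is a Sahlqvist (Geach-type) schema ◇^1□^3A → □^1◇^2A.
Minimal-valuation argument: fix x; take any y with xR^1y and any z with xR^1z. Set V(A) to the set of worlds R-reachable from y in exactly 3 steps. Then □^3A holds at y, so the antecedent holds at x; validity forces ◇^2A at z, giving a w with zR^2w and yR^3w.
First-order correspondent: ∀x ∀y ∀z ((xRy ∧ xRz) → ∃w (yR³w ∧ zR²w)).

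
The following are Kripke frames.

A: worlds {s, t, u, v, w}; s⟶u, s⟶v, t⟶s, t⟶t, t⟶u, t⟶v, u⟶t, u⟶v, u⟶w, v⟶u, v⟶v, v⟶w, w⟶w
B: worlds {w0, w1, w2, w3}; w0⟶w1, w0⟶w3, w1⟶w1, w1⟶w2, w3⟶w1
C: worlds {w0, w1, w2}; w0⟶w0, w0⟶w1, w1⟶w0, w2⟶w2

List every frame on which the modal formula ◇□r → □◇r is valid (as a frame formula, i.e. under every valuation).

C

The schema corresponds to convergence: ∀x ∀y ∀z (Rxy ∧ Rxz → ∃w (Ryw ∧ Rzw)).
A: fails — Ruw and Rut but w and t have no common successor.
B: fails — Rw1w2 and Rw1w2 but w2 and w2 have no common successor.
C: holds.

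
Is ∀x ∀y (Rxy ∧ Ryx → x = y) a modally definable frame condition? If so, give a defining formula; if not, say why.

No — not modally definable

Any modally definable frame class is closed under surjective bounded morphisms.
The 8-cycle (worlds w0,w1,w2,w3,w4,w5,w6,w7 with w0→w1→w2→w3→w4→w5→w6→w7→w0) is antisymmetric. Sending even-indexed worlds to a and odd-indexed worlds to b is a surjective bounded morphism onto the two-world frame with a↔b, which is not antisymmetric.
Hence antisymmetry is not modally definable.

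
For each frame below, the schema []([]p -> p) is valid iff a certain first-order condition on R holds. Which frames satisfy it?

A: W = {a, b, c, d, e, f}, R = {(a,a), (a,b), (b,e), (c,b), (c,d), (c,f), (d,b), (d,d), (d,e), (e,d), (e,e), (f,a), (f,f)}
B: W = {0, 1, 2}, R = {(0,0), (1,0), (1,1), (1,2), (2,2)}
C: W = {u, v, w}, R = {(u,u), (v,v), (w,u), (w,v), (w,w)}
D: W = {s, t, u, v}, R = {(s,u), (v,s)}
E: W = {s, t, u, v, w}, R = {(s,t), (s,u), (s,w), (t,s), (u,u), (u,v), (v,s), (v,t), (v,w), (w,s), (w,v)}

Frame correspondent (Sahlqvist): forall x forall y (Rxy -> Ryy) — i.e. shift-reflexivity.
A: fails — Rab but not Rbb.
B: holds.
C: holds.
D: fails — Rsu but not Ruu.
E: fails — Ruv but not Rvv.

B, C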